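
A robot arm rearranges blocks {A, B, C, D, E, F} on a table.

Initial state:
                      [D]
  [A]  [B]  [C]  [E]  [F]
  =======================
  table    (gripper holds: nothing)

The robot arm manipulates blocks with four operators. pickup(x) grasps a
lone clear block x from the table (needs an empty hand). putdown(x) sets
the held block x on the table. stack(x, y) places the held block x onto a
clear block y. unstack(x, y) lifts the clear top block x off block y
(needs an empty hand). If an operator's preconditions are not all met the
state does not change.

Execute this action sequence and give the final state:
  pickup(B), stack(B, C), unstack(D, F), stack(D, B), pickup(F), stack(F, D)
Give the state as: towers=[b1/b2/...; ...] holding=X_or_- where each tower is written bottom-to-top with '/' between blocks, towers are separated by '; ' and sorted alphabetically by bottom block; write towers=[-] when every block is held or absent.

towers=[A; C/B/D/F; E] holding=-

step 1 (pickup(B)): towers=[A; C; E; F/D] holding=B
step 2 (stack(B, C)): towers=[A; C/B; E; F/D] holding=-
step 3 (unstack(D, F)): towers=[A; C/B; E; F] holding=D
step 4 (stack(D, B)): towers=[A; C/B/D; E; F] holding=-
step 5 (pickup(F)): towers=[A; C/B/D; E] holding=F
step 6 (stack(F, D)): towers=[A; C/B/D/F; E] holding=-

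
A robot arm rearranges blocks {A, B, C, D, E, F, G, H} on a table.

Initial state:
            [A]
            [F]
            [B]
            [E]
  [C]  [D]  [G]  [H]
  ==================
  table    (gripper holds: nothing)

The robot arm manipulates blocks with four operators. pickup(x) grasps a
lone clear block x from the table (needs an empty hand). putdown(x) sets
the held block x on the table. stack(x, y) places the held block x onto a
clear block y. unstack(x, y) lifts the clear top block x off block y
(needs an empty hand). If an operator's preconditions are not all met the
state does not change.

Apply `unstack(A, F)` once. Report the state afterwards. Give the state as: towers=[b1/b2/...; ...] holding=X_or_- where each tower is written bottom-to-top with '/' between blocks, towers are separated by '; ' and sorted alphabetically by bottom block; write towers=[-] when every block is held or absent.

towers=[C; D; G/E/B/F; H] holding=A

before: towers=[C; D; G/E/B/F/A; H] holding=-
pre[unstack(A, F)]: on(A,F) yes, clear(A) yes, handempty yes
all met → apply unstack(A, F)
after:  towers=[C; D; G/E/B/F; H] holding=A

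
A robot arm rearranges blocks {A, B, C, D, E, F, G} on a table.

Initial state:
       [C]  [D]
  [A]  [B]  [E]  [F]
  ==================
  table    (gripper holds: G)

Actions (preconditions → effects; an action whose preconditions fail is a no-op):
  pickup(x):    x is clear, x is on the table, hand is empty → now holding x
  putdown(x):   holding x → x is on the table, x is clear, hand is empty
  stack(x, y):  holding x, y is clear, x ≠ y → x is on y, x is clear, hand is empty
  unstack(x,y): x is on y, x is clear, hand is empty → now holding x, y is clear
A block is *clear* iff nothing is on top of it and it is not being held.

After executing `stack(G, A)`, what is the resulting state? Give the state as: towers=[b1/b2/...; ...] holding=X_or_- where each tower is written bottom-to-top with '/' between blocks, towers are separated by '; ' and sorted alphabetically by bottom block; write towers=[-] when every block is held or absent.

before: towers=[A; B/C; E/D; F] holding=G
pre[stack(G, A)]: holding(G) ✓, clear(A) ✓, G≠A ✓
all met → apply stack(G, A)
after:  towers=[A/G; B/C; E/D; F] holding=-

towers=[A/G; B/C; E/D; F] holding=-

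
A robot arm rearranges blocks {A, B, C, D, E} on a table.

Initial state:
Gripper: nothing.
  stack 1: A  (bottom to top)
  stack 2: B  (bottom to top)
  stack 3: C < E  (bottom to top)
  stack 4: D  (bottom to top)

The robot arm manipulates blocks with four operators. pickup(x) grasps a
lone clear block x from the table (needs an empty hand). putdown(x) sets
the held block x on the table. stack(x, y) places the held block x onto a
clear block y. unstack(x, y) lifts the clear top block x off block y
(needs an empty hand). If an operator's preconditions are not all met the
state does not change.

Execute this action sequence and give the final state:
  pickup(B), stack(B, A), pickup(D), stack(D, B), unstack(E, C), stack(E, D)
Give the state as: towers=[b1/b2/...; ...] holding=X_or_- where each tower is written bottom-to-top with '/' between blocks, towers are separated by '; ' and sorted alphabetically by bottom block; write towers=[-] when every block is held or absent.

step 1 (pickup(B)): towers=[A; C/E; D] holding=B
step 2 (stack(B, A)): towers=[A/B; C/E; D] holding=-
step 3 (pickup(D)): towers=[A/B; C/E] holding=D
step 4 (stack(D, B)): towers=[A/B/D; C/E] holding=-
step 5 (unstack(E, C)): towers=[A/B/D; C] holding=E
step 6 (stack(E, D)): towers=[A/B/D/E; C] holding=-

towers=[A/B/D/E; C] holding=-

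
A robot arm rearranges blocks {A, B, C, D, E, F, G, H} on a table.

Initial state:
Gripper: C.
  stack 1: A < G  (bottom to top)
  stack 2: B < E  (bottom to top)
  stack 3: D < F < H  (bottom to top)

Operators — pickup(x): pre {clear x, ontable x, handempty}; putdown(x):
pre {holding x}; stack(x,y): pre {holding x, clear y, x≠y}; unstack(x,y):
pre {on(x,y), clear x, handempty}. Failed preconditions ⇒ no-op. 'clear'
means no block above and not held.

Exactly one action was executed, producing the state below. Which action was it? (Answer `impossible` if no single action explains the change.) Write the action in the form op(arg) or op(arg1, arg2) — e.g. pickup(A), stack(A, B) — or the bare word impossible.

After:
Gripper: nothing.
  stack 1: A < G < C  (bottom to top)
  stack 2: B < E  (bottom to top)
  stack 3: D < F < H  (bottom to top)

target: towers=[A/G/C; B/E; D/F/H] holding=-
        putdown(C) → towers=[A/G; B/E; C; D/F/H] holding=-
       stack(C, G) → towers=[A/G/C; B/E; D/F/H] holding=-  ← match
       stack(C, E) → towers=[A/G; B/E/C; D/F/H] holding=-
       stack(C, H) → towers=[A/G; B/E; D/F/H/C] holding=-

stack(C, G)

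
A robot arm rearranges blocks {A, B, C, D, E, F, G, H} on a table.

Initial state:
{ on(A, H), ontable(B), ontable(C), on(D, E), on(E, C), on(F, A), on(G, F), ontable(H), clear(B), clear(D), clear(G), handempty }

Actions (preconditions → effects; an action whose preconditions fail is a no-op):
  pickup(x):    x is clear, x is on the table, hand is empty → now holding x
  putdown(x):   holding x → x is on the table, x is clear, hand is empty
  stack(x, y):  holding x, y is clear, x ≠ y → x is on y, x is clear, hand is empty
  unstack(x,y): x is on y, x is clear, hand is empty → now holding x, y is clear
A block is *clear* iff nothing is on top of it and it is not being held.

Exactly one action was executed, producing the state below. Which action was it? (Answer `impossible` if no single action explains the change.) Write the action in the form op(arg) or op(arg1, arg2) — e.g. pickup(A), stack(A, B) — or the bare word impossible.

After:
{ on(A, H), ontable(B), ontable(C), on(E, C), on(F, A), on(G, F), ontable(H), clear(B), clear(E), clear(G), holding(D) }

target: towers=[B; C/E; H/A/F/G] holding=D
     unstack(G, F) → towers=[B; C/E/D; H/A/F] holding=G
         pickup(B) → towers=[C/E/D; H/A/F/G] holding=B
     unstack(D, E) → towers=[B; C/E; H/A/F/G] holding=D  ← match

unstack(D, E)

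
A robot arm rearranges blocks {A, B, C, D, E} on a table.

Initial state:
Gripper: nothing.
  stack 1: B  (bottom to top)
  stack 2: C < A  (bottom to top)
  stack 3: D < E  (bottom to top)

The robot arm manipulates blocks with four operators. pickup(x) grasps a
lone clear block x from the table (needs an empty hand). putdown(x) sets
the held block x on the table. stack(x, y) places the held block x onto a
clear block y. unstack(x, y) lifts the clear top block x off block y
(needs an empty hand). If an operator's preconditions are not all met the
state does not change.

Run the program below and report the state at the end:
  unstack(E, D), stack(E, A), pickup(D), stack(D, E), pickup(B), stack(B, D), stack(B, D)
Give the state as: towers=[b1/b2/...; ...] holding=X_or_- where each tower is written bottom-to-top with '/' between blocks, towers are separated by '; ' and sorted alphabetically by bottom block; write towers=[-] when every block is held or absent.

step 1 (unstack(E, D)): towers=[B; C/A; D] holding=E
step 2 (stack(E, A)): towers=[B; C/A/E; D] holding=-
step 3 (pickup(D)): towers=[B; C/A/E] holding=D
step 4 (stack(D, E)): towers=[B; C/A/E/D] holding=-
step 5 (pickup(B)): towers=[C/A/E/D] holding=B
step 6 (stack(B, D)): towers=[C/A/E/D/B] holding=-
step 7 (stack(B, D)) [no-op]: towers=[C/A/E/D/B] holding=-

towers=[C/A/E/D/B] holding=-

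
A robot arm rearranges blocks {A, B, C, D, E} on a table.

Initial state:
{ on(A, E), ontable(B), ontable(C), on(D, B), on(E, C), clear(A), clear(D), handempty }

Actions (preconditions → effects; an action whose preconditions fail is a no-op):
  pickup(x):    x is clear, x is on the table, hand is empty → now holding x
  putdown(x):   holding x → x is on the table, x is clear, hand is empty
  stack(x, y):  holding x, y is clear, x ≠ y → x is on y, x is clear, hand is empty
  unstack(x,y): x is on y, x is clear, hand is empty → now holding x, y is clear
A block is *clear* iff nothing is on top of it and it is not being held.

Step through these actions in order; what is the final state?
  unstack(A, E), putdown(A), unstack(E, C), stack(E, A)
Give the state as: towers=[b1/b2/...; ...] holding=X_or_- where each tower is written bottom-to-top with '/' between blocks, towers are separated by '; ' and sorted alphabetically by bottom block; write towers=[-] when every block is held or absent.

towers=[A/E; B/D; C] holding=-

step 1 (unstack(A, E)): towers=[B/D; C/E] holding=A
step 2 (putdown(A)): towers=[A; B/D; C/E] holding=-
step 3 (unstack(E, C)): towers=[A; B/D; C] holding=E
step 4 (stack(E, A)): towers=[A/E; B/D; C] holding=-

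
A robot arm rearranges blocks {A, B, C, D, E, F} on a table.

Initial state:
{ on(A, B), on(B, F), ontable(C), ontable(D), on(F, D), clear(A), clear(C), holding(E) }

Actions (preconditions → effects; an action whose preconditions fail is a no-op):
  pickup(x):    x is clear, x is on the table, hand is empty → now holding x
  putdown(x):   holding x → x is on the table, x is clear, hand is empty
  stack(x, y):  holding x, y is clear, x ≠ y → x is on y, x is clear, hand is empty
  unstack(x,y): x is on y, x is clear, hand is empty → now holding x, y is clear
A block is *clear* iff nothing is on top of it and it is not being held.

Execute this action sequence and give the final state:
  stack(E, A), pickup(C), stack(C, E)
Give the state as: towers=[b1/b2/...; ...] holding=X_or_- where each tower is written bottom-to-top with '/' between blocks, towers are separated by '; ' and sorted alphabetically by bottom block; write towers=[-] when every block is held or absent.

step 1 (stack(E, A)): towers=[C; D/F/B/A/E] holding=-
step 2 (pickup(C)): towers=[D/F/B/A/E] holding=C
step 3 (stack(C, E)): towers=[D/F/B/A/E/C] holding=-

towers=[D/F/B/A/E/C] holding=-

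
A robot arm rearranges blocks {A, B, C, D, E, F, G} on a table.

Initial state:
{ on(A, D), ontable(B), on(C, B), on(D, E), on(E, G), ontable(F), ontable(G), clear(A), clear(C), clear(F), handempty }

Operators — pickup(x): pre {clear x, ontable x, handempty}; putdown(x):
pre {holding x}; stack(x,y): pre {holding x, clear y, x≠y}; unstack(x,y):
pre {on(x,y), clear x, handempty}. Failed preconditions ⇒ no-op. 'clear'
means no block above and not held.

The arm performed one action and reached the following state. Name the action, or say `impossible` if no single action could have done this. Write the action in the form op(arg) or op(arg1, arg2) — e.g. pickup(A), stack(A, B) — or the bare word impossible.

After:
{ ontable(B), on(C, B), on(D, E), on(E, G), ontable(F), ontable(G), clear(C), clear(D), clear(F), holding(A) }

unstack(A, D)

target: towers=[B/C; F; G/E/D] holding=A
         pickup(F) → towers=[B/C; G/E/D/A] holding=F
     unstack(A, D) → towers=[B/C; F; G/E/D] holding=A  ← match
     unstack(C, B) → towers=[B; F; G/E/D/A] holding=C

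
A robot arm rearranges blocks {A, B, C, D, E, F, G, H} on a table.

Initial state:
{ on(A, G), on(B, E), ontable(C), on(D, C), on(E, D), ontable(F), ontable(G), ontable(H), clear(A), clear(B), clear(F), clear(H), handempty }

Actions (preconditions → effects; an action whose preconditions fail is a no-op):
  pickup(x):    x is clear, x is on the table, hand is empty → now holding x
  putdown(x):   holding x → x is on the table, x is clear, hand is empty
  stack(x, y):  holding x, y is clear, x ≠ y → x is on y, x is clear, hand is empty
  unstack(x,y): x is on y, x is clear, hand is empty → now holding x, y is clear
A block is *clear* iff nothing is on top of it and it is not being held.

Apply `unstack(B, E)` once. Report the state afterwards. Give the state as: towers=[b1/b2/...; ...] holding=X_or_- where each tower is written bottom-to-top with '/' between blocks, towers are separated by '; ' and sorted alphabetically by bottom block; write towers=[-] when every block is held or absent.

before: towers=[C/D/E/B; F; G/A; H] holding=-
pre[unstack(B, E)]: on(B,E) ✓, clear(B) ✓, handempty ✓
all met → apply unstack(B, E)
after:  towers=[C/D/E; F; G/A; H] holding=B

towers=[C/D/E; F; G/A; H] holding=B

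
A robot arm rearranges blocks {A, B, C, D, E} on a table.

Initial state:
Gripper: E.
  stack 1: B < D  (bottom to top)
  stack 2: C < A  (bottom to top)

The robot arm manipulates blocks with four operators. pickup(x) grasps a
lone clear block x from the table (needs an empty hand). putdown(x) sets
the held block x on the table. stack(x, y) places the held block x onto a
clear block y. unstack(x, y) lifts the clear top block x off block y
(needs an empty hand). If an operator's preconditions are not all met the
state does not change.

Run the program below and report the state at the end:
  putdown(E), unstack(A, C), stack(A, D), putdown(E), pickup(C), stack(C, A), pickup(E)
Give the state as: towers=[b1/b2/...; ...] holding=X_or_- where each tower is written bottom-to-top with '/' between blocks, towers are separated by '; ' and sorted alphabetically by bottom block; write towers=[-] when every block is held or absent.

towers=[B/D/A/C] holding=E

step 1 (putdown(E)): towers=[B/D; C/A; E] holding=-
step 2 (unstack(A, C)): towers=[B/D; C; E] holding=A
step 3 (stack(A, D)): towers=[B/D/A; C; E] holding=-
step 4 (putdown(E)) [no-op]: towers=[B/D/A; C; E] holding=-
step 5 (pickup(C)): towers=[B/D/A; E] holding=C
step 6 (stack(C, A)): towers=[B/D/A/C; E] holding=-
step 7 (pickup(E)): towers=[B/D/A/C] holding=E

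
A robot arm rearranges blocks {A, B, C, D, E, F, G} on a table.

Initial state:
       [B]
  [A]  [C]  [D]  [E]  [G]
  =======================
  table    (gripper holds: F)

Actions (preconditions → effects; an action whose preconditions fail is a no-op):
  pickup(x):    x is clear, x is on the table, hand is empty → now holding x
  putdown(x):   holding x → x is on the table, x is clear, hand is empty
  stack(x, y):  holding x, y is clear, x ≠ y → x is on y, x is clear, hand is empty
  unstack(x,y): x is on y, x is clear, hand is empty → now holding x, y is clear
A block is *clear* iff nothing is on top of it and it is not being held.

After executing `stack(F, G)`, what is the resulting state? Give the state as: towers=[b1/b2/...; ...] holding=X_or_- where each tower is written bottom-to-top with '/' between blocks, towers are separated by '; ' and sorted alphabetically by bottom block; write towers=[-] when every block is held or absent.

before: towers=[A; C/B; D; E; G] holding=F
pre[stack(F, G)]: holding(F) yes, clear(G) yes, F≠G yes
all met → apply stack(F, G)
after:  towers=[A; C/B; D; E; G/F] holding=-

towers=[A; C/B; D; E; G/F] holding=-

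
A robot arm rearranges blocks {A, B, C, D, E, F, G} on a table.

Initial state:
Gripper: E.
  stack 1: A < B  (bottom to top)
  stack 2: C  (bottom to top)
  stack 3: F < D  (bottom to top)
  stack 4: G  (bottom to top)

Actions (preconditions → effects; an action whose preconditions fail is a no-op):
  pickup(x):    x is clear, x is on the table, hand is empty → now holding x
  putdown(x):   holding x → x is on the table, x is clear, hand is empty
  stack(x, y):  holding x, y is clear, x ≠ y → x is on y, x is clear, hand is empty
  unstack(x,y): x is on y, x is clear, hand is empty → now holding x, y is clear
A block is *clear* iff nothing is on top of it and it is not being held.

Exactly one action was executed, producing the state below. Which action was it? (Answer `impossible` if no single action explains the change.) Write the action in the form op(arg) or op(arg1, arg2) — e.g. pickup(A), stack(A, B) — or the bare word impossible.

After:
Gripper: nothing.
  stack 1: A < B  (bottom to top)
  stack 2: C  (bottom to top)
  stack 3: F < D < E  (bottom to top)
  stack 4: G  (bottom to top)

stack(E, D)

target: towers=[A/B; C; F/D/E; G] holding=-
        putdown(E) → towers=[A/B; C; E; F/D; G] holding=-
       stack(E, B) → towers=[A/B/E; C; F/D; G] holding=-
       stack(E, G) → towers=[A/B; C; F/D; G/E] holding=-
       stack(E, D) → towers=[A/B; C; F/D/E; G] holding=-  ← match
       stack(E, C) → towers=[A/B; C/E; F/D; G] holding=-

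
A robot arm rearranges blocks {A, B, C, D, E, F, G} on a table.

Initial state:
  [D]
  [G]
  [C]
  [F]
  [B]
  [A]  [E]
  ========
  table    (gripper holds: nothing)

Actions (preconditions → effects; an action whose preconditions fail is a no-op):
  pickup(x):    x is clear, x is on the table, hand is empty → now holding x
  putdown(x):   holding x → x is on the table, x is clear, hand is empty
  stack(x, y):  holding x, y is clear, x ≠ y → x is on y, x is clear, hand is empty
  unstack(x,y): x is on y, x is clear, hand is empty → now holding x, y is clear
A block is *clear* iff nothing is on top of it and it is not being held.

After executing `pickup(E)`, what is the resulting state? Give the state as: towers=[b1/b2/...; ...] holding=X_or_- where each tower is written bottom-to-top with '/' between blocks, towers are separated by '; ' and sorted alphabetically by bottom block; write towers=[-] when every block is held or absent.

towers=[A/B/F/C/G/D] holding=E

before: towers=[A/B/F/C/G/D; E] holding=-
pre[pickup(E)]: clear(E) yes, ontable(E) yes, handempty yes
all met → apply pickup(E)
after:  towers=[A/B/F/C/G/D] holding=E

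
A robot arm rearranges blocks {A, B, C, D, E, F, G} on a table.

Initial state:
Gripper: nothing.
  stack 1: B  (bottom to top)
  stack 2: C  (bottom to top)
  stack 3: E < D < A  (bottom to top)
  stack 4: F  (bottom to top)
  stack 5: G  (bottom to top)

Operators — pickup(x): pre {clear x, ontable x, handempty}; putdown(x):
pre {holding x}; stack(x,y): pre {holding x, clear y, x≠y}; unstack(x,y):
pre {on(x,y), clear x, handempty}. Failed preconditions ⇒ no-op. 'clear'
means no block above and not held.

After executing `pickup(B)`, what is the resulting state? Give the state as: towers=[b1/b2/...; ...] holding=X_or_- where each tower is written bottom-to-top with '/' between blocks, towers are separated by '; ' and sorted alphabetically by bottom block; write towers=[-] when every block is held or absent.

before: towers=[B; C; E/D/A; F; G] holding=-
pre[pickup(B)]: clear(B) ok, ontable(B) ok, handempty ok
all met → apply pickup(B)
after:  towers=[C; E/D/A; F; G] holding=B

towers=[C; E/D/A; F; G] holding=B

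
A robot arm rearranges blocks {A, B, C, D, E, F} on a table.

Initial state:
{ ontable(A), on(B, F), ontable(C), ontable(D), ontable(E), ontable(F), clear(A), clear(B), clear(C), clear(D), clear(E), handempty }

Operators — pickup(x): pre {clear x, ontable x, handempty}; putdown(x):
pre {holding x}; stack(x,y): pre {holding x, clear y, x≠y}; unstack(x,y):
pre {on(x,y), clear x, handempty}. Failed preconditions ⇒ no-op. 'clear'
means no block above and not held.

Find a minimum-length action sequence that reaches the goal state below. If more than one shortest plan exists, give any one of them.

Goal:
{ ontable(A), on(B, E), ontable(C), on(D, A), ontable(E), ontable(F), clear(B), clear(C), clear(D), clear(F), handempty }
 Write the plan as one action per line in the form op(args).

unstack(B, F)
stack(B, E)
pickup(D)
stack(D, A)

step 1 (unstack(B, F)): towers=[A; C; D; E; F] holding=B
step 2 (stack(B, E)): towers=[A; C; D; E/B; F] holding=-
step 3 (pickup(D)): towers=[A; C; E/B; F] holding=D
step 4 (stack(D, A)): towers=[A/D; C; E/B; F] holding=-
goal check: towers=[A/D; C; E/B; F] holding=- — reached (length 4, optimal by BFS)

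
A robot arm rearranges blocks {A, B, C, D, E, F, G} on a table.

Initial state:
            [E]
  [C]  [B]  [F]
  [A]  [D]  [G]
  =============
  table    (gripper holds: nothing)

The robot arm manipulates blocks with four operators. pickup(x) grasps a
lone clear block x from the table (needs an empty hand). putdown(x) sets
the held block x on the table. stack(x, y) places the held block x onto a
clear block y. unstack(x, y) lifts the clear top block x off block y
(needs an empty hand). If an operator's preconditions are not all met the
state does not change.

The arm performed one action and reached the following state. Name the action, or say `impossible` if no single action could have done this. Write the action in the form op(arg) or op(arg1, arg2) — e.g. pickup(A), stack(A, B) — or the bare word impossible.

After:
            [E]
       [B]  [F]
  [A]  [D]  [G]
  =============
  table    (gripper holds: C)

target: towers=[A; D/B; G/F/E] holding=C
     unstack(B, D) → towers=[A/C; D; G/F/E] holding=B
     unstack(E, F) → towers=[A/C; D/B; G/F] holding=E
     unstack(C, A) → towers=[A; D/B; G/F/E] holding=C  ← match

unstack(C, A)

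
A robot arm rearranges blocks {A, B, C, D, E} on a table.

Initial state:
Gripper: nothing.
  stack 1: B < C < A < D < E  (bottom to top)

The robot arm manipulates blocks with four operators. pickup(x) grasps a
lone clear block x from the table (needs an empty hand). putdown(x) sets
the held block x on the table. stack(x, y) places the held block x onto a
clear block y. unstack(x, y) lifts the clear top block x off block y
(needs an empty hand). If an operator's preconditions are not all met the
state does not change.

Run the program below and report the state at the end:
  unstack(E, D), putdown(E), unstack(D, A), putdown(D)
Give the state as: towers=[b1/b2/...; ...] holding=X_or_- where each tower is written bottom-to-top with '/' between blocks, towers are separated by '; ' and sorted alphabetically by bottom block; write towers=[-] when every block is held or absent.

towers=[B/C/A; D; E] holding=-

step 1 (unstack(E, D)): towers=[B/C/A/D] holding=E
step 2 (putdown(E)): towers=[B/C/A/D; E] holding=-
step 3 (unstack(D, A)): towers=[B/C/A; E] holding=D
step 4 (putdown(D)): towers=[B/C/A; D; E] holding=-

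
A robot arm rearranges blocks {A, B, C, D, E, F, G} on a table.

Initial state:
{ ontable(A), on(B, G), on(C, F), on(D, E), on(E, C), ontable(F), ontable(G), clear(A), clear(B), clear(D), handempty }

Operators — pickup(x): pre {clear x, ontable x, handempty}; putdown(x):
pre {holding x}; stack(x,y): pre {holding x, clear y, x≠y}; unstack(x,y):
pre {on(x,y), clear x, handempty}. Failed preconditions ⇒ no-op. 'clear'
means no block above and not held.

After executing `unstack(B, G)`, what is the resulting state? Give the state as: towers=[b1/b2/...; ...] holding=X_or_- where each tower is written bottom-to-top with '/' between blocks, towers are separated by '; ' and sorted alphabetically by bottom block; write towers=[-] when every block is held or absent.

towers=[A; F/C/E/D; G] holding=B

before: towers=[A; F/C/E/D; G/B] holding=-
pre[unstack(B, G)]: on(B,G) yes, clear(B) yes, handempty yes
all met → apply unstack(B, G)
after:  towers=[A; F/C/E/D; G] holding=B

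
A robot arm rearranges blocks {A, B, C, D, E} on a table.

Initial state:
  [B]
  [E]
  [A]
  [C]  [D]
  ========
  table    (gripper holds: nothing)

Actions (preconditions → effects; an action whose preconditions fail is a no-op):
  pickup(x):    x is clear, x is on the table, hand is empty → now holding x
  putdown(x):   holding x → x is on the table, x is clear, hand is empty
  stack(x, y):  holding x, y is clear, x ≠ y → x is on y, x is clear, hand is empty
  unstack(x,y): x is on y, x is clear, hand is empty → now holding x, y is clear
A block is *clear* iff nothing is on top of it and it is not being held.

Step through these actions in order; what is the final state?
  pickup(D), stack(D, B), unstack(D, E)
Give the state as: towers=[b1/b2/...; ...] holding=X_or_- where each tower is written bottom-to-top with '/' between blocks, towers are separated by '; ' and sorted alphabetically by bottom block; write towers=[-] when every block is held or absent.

step 1 (pickup(D)): towers=[C/A/E/B] holding=D
step 2 (stack(D, B)): towers=[C/A/E/B/D] holding=-
step 3 (unstack(D, E)) [no-op]: towers=[C/A/E/B/D] holding=-

towers=[C/A/E/B/D] holding=-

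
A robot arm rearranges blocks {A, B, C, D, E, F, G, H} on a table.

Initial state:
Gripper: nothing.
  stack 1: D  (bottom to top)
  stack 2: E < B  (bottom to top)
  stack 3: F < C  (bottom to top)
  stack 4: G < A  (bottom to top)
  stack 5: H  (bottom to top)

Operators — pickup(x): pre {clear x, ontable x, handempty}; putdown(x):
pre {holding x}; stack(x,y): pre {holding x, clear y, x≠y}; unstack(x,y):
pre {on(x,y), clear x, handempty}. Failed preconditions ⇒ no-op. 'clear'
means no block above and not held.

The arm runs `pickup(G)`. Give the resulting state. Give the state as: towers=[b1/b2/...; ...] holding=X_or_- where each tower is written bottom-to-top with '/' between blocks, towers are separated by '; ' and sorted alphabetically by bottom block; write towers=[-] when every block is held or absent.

towers=[D; E/B; F/C; G/A; H] holding=-

before: towers=[D; E/B; F/C; G/A; H] holding=-
pre[pickup(G)]: clear(G) no, ontable(G) yes, handempty yes
clear(G) unmet → pickup(G) is a no-op
after:  towers=[D; E/B; F/C; G/A; H] holding=-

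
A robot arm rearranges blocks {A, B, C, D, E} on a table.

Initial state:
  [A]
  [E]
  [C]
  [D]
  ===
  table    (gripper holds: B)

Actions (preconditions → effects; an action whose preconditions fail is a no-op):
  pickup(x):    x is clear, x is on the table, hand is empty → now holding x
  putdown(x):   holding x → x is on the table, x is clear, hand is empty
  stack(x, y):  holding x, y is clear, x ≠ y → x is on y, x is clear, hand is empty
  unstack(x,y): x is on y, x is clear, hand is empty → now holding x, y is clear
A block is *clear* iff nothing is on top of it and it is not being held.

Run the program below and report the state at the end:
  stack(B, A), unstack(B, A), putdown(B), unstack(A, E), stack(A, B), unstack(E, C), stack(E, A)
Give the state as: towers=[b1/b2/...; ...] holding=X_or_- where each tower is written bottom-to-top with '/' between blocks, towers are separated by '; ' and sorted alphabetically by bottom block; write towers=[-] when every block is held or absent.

step 1 (stack(B, A)): towers=[D/C/E/A/B] holding=-
step 2 (unstack(B, A)): towers=[D/C/E/A] holding=B
step 3 (putdown(B)): towers=[B; D/C/E/A] holding=-
step 4 (unstack(A, E)): towers=[B; D/C/E] holding=A
step 5 (stack(A, B)): towers=[B/A; D/C/E] holding=-
step 6 (unstack(E, C)): towers=[B/A; D/C] holding=E
step 7 (stack(E, A)): towers=[B/A/E; D/C] holding=-

towers=[B/A/E; D/C] holding=-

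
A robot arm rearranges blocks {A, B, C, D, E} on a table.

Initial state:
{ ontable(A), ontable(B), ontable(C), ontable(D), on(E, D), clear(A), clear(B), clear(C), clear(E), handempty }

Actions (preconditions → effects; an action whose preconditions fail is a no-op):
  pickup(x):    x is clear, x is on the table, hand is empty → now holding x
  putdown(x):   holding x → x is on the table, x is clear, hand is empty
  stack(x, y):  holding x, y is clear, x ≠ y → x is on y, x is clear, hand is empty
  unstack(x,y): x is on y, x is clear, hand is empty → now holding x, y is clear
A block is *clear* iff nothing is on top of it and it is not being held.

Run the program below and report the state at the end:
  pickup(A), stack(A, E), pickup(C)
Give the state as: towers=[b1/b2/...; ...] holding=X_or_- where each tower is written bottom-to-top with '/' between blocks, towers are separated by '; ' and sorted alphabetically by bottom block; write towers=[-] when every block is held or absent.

step 1 (pickup(A)): towers=[B; C; D/E] holding=A
step 2 (stack(A, E)): towers=[B; C; D/E/A] holding=-
step 3 (pickup(C)): towers=[B; D/E/A] holding=C

towers=[B; D/E/A] holding=C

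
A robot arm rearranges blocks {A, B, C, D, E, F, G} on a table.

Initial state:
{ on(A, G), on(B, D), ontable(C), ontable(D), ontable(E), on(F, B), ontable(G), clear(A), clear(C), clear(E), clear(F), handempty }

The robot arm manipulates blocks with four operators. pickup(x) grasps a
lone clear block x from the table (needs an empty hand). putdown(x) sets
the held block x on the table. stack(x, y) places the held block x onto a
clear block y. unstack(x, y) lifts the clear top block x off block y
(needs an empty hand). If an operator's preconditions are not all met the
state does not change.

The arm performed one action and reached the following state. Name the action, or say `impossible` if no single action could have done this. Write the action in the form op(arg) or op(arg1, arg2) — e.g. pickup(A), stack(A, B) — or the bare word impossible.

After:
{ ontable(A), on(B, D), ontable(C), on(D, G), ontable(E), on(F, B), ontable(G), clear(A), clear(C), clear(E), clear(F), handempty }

target: towers=[A; C; E; G/D/B/F] holding=-
     unstack(F, B) → towers=[C; D/B; E; G/A] holding=F
     unstack(A, G) → towers=[C; D/B/F; E; G] holding=A
         pickup(E) → towers=[C; D/B/F; G/A] holding=E
         pickup(C) → towers=[D/B/F; E; G/A] holding=C
none of the 4 applicable actions match → impossible

impossible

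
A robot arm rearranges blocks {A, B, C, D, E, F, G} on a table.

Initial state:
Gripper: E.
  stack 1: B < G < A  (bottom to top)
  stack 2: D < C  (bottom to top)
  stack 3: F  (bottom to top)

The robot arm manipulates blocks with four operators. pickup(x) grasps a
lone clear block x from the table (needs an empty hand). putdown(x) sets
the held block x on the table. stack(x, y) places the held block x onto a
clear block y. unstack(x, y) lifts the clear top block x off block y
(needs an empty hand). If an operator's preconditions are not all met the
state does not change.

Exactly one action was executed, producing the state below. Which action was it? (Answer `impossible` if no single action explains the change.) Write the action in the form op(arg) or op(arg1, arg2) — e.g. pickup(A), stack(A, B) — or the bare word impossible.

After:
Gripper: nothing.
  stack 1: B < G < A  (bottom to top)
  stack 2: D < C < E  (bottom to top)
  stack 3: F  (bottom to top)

target: towers=[B/G/A; D/C/E; F] holding=-
        putdown(E) → towers=[B/G/A; D/C; E; F] holding=-
       stack(E, F) → towers=[B/G/A; D/C; F/E] holding=-
       stack(E, A) → towers=[B/G/A/E; D/C; F] holding=-
       stack(E, C) → towers=[B/G/A; D/C/E; F] holding=-  ← match

stack(E, C)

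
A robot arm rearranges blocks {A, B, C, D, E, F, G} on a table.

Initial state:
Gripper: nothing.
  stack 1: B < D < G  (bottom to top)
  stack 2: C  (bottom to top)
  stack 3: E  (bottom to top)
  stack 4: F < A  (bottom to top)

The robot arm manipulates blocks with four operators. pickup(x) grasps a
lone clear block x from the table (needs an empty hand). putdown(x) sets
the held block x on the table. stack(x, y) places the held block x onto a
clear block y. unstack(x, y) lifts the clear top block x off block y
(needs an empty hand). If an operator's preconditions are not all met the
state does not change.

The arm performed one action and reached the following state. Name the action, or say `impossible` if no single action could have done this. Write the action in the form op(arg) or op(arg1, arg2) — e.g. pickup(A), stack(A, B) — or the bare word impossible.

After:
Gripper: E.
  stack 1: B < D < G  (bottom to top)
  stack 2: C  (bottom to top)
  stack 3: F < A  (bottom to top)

target: towers=[B/D/G; C; F/A] holding=E
     unstack(G, D) → towers=[B/D; C; E; F/A] holding=G
     unstack(A, F) → towers=[B/D/G; C; E; F] holding=A
         pickup(E) → towers=[B/D/G; C; F/A] holding=E  ← match
         pickup(C) → towers=[B/D/G; E; F/A] holding=C

pickup(E)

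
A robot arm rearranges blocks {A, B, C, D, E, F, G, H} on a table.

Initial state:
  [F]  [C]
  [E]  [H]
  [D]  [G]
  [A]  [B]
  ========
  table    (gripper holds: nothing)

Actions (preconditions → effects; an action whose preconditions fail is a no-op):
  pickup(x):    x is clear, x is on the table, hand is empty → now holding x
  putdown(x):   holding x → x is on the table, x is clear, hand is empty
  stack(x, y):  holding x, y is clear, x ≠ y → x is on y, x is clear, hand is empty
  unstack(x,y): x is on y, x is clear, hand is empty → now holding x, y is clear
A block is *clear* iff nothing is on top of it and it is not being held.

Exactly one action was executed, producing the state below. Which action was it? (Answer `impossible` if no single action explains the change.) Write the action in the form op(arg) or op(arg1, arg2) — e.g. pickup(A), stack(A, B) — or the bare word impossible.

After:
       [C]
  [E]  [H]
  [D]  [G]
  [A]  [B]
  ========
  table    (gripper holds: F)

target: towers=[A/D/E; B/G/H/C] holding=F
     unstack(F, E) → towers=[A/D/E; B/G/H/C] holding=F  ← match
     unstack(C, H) → towers=[A/D/E/F; B/G/H] holding=C

unstack(F, E)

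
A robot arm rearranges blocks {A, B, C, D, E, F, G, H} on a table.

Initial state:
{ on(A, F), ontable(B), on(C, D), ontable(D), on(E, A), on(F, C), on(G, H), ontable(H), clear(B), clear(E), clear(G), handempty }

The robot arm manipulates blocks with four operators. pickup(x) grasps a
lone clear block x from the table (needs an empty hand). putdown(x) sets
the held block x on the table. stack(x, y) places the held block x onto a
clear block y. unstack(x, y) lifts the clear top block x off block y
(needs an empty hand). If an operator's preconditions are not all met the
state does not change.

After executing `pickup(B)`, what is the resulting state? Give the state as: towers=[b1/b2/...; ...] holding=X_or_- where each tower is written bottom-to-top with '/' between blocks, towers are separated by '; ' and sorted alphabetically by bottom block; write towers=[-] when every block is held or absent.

towers=[D/C/F/A/E; H/G] holding=B

before: towers=[B; D/C/F/A/E; H/G] holding=-
pre[pickup(B)]: clear(B) ✓, ontable(B) ✓, handempty ✓
all met → apply pickup(B)
after:  towers=[D/C/F/A/E; H/G] holding=B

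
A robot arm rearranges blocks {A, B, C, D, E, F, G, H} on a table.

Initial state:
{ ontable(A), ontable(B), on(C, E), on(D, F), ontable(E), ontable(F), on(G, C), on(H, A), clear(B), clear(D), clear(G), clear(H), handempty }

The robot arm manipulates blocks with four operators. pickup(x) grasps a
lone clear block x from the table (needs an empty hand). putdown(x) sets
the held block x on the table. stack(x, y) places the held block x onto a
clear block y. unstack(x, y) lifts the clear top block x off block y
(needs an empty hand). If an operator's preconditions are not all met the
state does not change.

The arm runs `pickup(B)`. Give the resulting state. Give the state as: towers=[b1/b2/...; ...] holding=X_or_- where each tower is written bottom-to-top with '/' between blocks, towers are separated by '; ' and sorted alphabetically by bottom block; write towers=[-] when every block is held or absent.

towers=[A/H; E/C/G; F/D] holding=B

before: towers=[A/H; B; E/C/G; F/D] holding=-
pre[pickup(B)]: clear(B) yes, ontable(B) yes, handempty yes
all met → apply pickup(B)
after:  towers=[A/H; E/C/G; F/D] holding=B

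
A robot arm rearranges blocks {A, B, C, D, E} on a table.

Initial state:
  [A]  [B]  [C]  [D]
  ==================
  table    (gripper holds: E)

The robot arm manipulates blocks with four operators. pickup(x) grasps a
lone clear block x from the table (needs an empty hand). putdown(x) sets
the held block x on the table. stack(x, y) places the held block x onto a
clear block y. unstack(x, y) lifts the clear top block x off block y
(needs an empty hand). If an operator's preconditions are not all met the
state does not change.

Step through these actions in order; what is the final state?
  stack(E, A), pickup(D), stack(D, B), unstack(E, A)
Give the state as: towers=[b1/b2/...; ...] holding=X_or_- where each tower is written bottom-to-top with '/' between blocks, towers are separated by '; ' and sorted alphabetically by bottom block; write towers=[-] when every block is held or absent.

step 1 (stack(E, A)): towers=[A/E; B; C; D] holding=-
step 2 (pickup(D)): towers=[A/E; B; C] holding=D
step 3 (stack(D, B)): towers=[A/E; B/D; C] holding=-
step 4 (unstack(E, A)): towers=[A; B/D; C] holding=E

towers=[A; B/D; C] holding=E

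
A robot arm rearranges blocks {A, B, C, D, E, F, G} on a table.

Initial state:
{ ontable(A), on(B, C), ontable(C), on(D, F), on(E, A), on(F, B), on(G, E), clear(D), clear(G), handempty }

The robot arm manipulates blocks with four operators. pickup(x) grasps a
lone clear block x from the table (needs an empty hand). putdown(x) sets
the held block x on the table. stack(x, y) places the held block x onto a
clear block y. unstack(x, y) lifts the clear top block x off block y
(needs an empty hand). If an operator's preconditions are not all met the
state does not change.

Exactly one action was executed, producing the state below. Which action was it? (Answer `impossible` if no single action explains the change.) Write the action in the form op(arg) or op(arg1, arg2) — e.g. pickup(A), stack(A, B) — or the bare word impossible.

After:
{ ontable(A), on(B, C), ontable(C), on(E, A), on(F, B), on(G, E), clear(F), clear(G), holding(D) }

unstack(D, F)

target: towers=[A/E/G; C/B/F] holding=D
     unstack(G, E) → towers=[A/E; C/B/F/D] holding=G
     unstack(D, F) → towers=[A/E/G; C/B/F] holding=D  ← match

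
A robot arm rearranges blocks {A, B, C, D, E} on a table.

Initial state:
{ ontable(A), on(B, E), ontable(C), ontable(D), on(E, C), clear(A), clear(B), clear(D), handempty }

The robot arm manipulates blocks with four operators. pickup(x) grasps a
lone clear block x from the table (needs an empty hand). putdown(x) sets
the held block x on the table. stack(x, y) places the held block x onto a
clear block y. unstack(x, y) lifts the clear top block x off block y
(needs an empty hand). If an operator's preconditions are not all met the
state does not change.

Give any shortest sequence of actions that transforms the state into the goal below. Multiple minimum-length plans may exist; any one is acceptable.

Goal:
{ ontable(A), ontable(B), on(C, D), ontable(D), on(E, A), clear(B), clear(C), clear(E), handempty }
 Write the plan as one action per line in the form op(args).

step 1 (unstack(B, E)): towers=[A; C/E; D] holding=B
step 2 (putdown(B)): towers=[A; B; C/E; D] holding=-
step 3 (unstack(E, C)): towers=[A; B; C; D] holding=E
step 4 (stack(E, A)): towers=[A/E; B; C; D] holding=-
step 5 (pickup(C)): towers=[A/E; B; D] holding=C
step 6 (stack(C, D)): towers=[A/E; B; D/C] holding=-
goal check: towers=[A/E; B; D/C] holding=- — reached (length 6, optimal by BFS)

unstack(B, E)
putdown(B)
unstack(E, C)
stack(E, A)
pickup(C)
stack(C, D)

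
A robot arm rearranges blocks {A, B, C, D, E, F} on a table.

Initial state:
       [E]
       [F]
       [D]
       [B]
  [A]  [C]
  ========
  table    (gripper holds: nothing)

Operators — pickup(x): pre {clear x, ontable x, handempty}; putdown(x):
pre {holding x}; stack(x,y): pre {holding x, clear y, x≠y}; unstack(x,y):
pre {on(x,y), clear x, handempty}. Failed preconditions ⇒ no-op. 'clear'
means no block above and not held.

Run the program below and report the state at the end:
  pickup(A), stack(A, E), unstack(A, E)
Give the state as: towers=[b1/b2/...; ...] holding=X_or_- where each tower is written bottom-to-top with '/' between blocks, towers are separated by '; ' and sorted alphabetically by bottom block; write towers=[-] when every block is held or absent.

step 1 (pickup(A)): towers=[C/B/D/F/E] holding=A
step 2 (stack(A, E)): towers=[C/B/D/F/E/A] holding=-
step 3 (unstack(A, E)): towers=[C/B/D/F/E] holding=A

towers=[C/B/D/F/E] holding=A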